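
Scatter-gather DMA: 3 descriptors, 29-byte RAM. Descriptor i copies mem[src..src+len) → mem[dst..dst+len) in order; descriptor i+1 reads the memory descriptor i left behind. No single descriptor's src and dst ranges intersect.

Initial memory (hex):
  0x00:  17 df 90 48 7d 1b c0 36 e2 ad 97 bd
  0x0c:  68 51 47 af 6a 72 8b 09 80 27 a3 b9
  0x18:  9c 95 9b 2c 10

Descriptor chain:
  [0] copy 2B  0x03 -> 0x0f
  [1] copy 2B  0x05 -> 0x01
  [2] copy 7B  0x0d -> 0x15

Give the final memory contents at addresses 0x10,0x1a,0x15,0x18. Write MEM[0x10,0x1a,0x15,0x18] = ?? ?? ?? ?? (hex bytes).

D0: mem[0x0f..0x10] <- [48 7d]
D1: mem[0x01..0x02] <- [1b c0]
D2: mem[0x15..0x1b] <- [51 47 48 7d 72 8b 09]
query mem[0x10]=0x7d, mem[0x1a]=0x8b, mem[0x15]=0x51, mem[0x18]=0x7d

MEM[0x10,0x1a,0x15,0x18] = 7d 8b 51 7d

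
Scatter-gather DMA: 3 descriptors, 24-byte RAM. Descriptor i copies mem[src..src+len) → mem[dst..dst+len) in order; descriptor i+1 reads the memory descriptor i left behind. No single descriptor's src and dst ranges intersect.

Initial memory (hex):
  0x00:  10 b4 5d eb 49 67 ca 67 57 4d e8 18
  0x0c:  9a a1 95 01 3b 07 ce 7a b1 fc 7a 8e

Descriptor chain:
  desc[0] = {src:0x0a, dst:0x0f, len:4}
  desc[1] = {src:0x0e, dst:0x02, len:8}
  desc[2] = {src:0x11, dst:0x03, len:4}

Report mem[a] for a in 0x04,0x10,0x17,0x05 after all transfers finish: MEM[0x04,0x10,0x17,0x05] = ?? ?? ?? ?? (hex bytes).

  after D0: wrote 4B at 0x0f = e8189aa1
  after D1: wrote 8B at 0x02 = 95e8189aa17ab1fc
  after D2: wrote 4B at 0x03 = 9aa17ab1
query mem[0x04]=0xa1, mem[0x10]=0x18, mem[0x17]=0x8e, mem[0x05]=0x7a

MEM[0x04,0x10,0x17,0x05] = a1 18 8e 7a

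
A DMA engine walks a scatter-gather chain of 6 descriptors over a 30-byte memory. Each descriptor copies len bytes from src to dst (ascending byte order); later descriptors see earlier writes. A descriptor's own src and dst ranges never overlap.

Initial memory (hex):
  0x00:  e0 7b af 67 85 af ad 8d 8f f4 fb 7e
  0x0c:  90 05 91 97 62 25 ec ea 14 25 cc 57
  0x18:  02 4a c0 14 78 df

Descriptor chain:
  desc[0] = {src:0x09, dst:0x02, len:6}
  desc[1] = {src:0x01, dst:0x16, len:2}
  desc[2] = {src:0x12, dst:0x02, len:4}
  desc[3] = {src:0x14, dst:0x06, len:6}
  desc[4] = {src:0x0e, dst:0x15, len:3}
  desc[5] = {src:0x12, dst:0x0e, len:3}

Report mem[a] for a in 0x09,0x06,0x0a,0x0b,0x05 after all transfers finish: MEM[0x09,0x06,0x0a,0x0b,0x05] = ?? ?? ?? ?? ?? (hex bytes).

D0: mem[0x02..0x07] <- [f4 fb 7e 90 05 91]
D1: mem[0x16..0x17] <- [7b f4]
D2: mem[0x02..0x05] <- [ec ea 14 25]
D3: mem[0x06..0x0b] <- [14 25 7b f4 02 4a]
D4: mem[0x15..0x17] <- [91 97 62]
D5: mem[0x0e..0x10] <- [ec ea 14]
query mem[0x09]=0xf4, mem[0x06]=0x14, mem[0x0a]=0x02, mem[0x0b]=0x4a, mem[0x05]=0x25

MEM[0x09,0x06,0x0a,0x0b,0x05] = f4 14 02 4a 25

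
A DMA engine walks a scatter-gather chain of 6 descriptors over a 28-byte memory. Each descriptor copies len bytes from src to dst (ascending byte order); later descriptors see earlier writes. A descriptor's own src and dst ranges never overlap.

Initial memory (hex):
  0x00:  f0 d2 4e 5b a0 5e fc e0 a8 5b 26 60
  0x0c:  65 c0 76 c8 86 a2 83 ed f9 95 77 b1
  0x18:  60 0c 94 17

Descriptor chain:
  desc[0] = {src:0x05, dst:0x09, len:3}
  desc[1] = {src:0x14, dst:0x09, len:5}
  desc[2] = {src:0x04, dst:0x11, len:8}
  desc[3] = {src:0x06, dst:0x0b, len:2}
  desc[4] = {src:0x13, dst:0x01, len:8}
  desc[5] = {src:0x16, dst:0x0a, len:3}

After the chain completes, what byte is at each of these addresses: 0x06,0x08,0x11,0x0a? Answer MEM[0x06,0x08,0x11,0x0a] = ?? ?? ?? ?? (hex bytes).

  after D0: wrote 3B at 0x09 = 5efce0
  after D1: wrote 5B at 0x09 = f99577b160
  after D2: wrote 8B at 0x11 = a05efce0a8f99577
  after D3: wrote 2B at 0x0b = fce0
  after D4: wrote 8B at 0x01 = fce0a8f995770c94
  after D5: wrote 3B at 0x0a = f99577
query mem[0x06]=0x77, mem[0x08]=0x94, mem[0x11]=0xa0, mem[0x0a]=0xf9

MEM[0x06,0x08,0x11,0x0a] = 77 94 a0 f9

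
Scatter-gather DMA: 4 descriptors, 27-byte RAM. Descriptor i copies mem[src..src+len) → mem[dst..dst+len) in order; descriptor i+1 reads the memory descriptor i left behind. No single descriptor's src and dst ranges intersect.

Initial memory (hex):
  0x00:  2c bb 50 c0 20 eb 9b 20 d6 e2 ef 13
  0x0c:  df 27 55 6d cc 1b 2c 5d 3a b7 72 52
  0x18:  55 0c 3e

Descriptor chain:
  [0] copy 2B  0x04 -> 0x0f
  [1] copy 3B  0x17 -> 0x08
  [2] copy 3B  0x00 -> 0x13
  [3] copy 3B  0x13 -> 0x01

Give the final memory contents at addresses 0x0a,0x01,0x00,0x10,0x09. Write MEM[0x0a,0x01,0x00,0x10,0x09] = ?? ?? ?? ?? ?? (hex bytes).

MEM[0x0a,0x01,0x00,0x10,0x09] = 0c 2c 2c eb 55

#0 dst[0x0f+2] := {0x20,0xeb}
#1 dst[0x08+3] := {0x52,0x55,0x0c}
#2 dst[0x13+3] := {0x2c,0xbb,0x50}
#3 dst[0x01+3] := {0x2c,0xbb,0x50}
query mem[0x0a]=0x0c, mem[0x01]=0x2c, mem[0x00]=0x2c, mem[0x10]=0xeb, mem[0x09]=0x55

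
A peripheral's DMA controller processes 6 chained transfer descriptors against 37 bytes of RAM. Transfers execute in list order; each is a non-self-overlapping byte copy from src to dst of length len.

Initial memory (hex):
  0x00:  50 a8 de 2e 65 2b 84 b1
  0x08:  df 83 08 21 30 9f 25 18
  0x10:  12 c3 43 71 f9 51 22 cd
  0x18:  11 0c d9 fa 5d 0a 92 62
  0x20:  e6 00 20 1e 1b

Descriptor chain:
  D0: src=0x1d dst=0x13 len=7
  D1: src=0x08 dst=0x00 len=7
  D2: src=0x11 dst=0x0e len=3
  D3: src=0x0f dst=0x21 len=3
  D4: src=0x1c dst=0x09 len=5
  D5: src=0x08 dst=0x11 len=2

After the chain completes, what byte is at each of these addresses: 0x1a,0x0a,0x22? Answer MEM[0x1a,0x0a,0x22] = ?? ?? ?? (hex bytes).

MEM[0x1a,0x0a,0x22] = d9 0a 0a

#0 dst[0x13+7] := {0x0a,0x92,0x62,0xe6,0x00,0x20,0x1e}
#1 dst[0x00+7] := {0xdf,0x83,0x08,0x21,0x30,0x9f,0x25}
#2 dst[0x0e+3] := {0xc3,0x43,0x0a}
#3 dst[0x21+3] := {0x43,0x0a,0xc3}
#4 dst[0x09+5] := {0x5d,0x0a,0x92,0x62,0xe6}
#5 dst[0x11+2] := {0xdf,0x5d}
query mem[0x1a]=0xd9, mem[0x0a]=0x0a, mem[0x22]=0x0a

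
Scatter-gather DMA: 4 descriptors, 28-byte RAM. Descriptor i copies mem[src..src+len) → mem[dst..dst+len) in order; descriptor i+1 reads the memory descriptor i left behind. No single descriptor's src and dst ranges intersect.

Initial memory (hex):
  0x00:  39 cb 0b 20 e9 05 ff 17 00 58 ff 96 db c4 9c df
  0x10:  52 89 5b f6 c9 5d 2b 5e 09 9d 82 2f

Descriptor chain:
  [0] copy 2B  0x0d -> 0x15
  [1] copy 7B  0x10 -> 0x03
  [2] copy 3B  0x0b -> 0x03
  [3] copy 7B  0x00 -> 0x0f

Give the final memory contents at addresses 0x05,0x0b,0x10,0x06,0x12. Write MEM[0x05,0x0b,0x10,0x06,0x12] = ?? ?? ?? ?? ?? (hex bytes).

D0: mem[0x15..0x16] <- [c4 9c]
D1: mem[0x03..0x09] <- [52 89 5b f6 c9 c4 9c]
D2: mem[0x03..0x05] <- [96 db c4]
D3: mem[0x0f..0x15] <- [39 cb 0b 96 db c4 f6]
query mem[0x05]=0xc4, mem[0x0b]=0x96, mem[0x10]=0xcb, mem[0x06]=0xf6, mem[0x12]=0x96

MEM[0x05,0x0b,0x10,0x06,0x12] = c4 96 cb f6 96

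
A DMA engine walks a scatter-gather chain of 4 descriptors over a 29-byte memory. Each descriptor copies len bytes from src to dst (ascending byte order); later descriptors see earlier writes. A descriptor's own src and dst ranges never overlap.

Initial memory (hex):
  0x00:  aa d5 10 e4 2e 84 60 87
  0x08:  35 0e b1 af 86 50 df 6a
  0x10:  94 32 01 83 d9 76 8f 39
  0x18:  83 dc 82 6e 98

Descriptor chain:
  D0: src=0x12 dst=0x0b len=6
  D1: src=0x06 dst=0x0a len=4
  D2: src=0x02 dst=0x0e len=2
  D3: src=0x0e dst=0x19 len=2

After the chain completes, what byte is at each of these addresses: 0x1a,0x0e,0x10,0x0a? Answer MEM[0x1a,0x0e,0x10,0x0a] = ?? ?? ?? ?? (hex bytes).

MEM[0x1a,0x0e,0x10,0x0a] = e4 10 39 60

  after D0: wrote 6B at 0x0b = 0183d9768f39
  after D1: wrote 4B at 0x0a = 6087350e
  after D2: wrote 2B at 0x0e = 10e4
  after D3: wrote 2B at 0x19 = 10e4
query mem[0x1a]=0xe4, mem[0x0e]=0x10, mem[0x10]=0x39, mem[0x0a]=0x60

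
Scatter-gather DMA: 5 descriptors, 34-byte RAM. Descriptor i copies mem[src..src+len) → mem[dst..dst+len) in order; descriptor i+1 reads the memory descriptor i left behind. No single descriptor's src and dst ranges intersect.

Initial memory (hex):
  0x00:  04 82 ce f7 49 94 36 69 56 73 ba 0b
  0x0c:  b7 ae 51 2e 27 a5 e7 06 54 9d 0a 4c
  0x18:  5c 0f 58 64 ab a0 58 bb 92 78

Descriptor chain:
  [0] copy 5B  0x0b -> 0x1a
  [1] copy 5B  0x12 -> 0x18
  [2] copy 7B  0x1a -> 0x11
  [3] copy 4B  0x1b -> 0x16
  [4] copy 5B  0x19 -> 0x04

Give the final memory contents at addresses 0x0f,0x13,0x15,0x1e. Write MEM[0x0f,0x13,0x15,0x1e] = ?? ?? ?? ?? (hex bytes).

#0 dst[0x1a+5] := {0x0b,0xb7,0xae,0x51,0x2e}
#1 dst[0x18+5] := {0xe7,0x06,0x54,0x9d,0x0a}
#2 dst[0x11+7] := {0x54,0x9d,0x0a,0x51,0x2e,0xbb,0x92}
#3 dst[0x16+4] := {0x9d,0x0a,0x51,0x2e}
#4 dst[0x04+5] := {0x2e,0x54,0x9d,0x0a,0x51}
query mem[0x0f]=0x2e, mem[0x13]=0x0a, mem[0x15]=0x2e, mem[0x1e]=0x2e

MEM[0x0f,0x13,0x15,0x1e] = 2e 0a 2e 2e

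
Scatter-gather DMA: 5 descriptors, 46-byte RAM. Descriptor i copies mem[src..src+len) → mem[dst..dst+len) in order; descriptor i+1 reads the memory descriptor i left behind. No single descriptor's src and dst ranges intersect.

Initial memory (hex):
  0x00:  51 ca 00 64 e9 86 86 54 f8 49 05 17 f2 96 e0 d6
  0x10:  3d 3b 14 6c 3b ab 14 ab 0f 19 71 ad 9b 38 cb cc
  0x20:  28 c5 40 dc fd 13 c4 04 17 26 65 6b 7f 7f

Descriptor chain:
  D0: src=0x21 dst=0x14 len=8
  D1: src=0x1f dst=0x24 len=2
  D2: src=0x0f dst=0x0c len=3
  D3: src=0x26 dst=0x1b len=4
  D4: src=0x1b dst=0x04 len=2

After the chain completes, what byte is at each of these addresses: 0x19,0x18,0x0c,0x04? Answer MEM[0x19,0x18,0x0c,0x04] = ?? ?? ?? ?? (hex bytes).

MEM[0x19,0x18,0x0c,0x04] = c4 13 d6 c4

[0] 0x21->0x14 len=8 : c5 40 dc fd 13 c4 04 17
[1] 0x1f->0x24 len=2 : cc 28
[2] 0x0f->0x0c len=3 : d6 3d 3b
[3] 0x26->0x1b len=4 : c4 04 17 26
[4] 0x1b->0x04 len=2 : c4 04
query mem[0x19]=0xc4, mem[0x18]=0x13, mem[0x0c]=0xd6, mem[0x04]=0xc4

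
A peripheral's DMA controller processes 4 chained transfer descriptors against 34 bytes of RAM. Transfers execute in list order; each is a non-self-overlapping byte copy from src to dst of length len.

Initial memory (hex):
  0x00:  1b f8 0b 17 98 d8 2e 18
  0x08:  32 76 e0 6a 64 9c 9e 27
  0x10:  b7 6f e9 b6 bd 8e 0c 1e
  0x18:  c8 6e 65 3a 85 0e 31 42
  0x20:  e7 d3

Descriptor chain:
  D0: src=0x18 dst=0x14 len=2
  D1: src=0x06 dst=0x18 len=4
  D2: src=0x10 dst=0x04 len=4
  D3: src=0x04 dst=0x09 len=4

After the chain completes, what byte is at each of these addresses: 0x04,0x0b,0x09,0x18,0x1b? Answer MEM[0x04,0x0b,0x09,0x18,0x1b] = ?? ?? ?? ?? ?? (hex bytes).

#0 dst[0x14+2] := {0xc8,0x6e}
#1 dst[0x18+4] := {0x2e,0x18,0x32,0x76}
#2 dst[0x04+4] := {0xb7,0x6f,0xe9,0xb6}
#3 dst[0x09+4] := {0xb7,0x6f,0xe9,0xb6}
query mem[0x04]=0xb7, mem[0x0b]=0xe9, mem[0x09]=0xb7, mem[0x18]=0x2e, mem[0x1b]=0x76

MEM[0x04,0x0b,0x09,0x18,0x1b] = b7 e9 b7 2e 76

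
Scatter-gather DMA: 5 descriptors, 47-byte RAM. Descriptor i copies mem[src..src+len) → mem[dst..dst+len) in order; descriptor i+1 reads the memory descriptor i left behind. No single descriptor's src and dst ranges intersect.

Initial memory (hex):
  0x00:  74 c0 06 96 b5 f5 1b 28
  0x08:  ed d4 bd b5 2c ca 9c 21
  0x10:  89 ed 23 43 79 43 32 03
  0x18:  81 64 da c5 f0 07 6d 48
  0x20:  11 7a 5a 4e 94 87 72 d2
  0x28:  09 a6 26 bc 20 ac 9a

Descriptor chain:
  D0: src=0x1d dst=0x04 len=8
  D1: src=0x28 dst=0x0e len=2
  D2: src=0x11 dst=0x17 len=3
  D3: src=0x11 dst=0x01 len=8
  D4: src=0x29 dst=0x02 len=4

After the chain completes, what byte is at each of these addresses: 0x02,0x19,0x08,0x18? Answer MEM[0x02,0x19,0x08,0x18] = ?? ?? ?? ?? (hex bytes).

[0] 0x1d->0x04 len=8 : 07 6d 48 11 7a 5a 4e 94
[1] 0x28->0x0e len=2 : 09 a6
[2] 0x11->0x17 len=3 : ed 23 43
[3] 0x11->0x01 len=8 : ed 23 43 79 43 32 ed 23
[4] 0x29->0x02 len=4 : a6 26 bc 20
query mem[0x02]=0xa6, mem[0x19]=0x43, mem[0x08]=0x23, mem[0x18]=0x23

MEM[0x02,0x19,0x08,0x18] = a6 43 23 23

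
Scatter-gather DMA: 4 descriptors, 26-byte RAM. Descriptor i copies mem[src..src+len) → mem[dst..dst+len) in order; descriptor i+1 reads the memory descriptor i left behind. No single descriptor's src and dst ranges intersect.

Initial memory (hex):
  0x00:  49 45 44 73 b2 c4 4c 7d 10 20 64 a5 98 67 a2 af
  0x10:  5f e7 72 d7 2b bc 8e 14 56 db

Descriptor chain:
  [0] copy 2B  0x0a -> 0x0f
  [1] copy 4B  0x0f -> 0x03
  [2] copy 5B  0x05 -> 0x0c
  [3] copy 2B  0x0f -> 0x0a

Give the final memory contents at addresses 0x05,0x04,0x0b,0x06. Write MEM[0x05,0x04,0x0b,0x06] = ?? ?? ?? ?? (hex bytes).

MEM[0x05,0x04,0x0b,0x06] = e7 a5 20 72

[0] 0x0a->0x0f len=2 : 64 a5
[1] 0x0f->0x03 len=4 : 64 a5 e7 72
[2] 0x05->0x0c len=5 : e7 72 7d 10 20
[3] 0x0f->0x0a len=2 : 10 20
query mem[0x05]=0xe7, mem[0x04]=0xa5, mem[0x0b]=0x20, mem[0x06]=0x72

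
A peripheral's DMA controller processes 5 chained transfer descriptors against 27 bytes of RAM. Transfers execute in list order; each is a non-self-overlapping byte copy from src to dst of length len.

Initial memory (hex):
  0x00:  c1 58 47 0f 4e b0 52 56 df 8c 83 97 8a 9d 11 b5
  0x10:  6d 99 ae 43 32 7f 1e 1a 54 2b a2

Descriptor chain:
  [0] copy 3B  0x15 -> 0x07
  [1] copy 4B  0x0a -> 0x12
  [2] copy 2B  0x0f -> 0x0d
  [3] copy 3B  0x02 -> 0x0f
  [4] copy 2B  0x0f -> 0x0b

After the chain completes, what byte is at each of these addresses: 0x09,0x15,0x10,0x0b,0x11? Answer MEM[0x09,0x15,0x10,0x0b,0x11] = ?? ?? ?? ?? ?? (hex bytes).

MEM[0x09,0x15,0x10,0x0b,0x11] = 1a 9d 0f 47 4e

#0 dst[0x07+3] := {0x7f,0x1e,0x1a}
#1 dst[0x12+4] := {0x83,0x97,0x8a,0x9d}
#2 dst[0x0d+2] := {0xb5,0x6d}
#3 dst[0x0f+3] := {0x47,0x0f,0x4e}
#4 dst[0x0b+2] := {0x47,0x0f}
query mem[0x09]=0x1a, mem[0x15]=0x9d, mem[0x10]=0x0f, mem[0x0b]=0x47, mem[0x11]=0x4e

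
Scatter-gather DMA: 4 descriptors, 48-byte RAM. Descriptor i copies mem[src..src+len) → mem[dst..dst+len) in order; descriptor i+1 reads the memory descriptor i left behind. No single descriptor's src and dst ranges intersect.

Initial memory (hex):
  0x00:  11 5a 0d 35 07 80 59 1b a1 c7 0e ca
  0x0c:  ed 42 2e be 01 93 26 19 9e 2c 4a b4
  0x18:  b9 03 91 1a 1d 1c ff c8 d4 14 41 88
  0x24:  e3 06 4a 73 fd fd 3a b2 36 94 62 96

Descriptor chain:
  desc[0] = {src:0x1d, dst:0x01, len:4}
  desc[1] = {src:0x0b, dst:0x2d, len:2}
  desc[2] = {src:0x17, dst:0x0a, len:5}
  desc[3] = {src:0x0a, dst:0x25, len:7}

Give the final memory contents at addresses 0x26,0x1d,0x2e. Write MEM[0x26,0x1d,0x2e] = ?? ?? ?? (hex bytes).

  after D0: wrote 4B at 0x01 = 1cffc8d4
  after D1: wrote 2B at 0x2d = caed
  after D2: wrote 5B at 0x0a = b4b903911a
  after D3: wrote 7B at 0x25 = b4b903911abe01
query mem[0x26]=0xb9, mem[0x1d]=0x1c, mem[0x2e]=0xed

MEM[0x26,0x1d,0x2e] = b9 1c ed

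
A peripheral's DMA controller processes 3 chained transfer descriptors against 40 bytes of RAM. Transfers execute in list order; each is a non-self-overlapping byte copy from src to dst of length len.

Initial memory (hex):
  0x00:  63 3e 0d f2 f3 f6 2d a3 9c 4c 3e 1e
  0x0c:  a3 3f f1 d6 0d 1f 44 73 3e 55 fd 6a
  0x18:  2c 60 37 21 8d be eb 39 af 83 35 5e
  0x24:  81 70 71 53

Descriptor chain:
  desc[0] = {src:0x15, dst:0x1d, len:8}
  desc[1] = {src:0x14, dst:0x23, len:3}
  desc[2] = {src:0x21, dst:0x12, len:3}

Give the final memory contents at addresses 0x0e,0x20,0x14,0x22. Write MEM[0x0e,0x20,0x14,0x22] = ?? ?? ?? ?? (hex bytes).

#0 dst[0x1d+8] := {0x55,0xfd,0x6a,0x2c,0x60,0x37,0x21,0x8d}
#1 dst[0x23+3] := {0x3e,0x55,0xfd}
#2 dst[0x12+3] := {0x60,0x37,0x3e}
query mem[0x0e]=0xf1, mem[0x20]=0x2c, mem[0x14]=0x3e, mem[0x22]=0x37

MEM[0x0e,0x20,0x14,0x22] = f1 2c 3e 37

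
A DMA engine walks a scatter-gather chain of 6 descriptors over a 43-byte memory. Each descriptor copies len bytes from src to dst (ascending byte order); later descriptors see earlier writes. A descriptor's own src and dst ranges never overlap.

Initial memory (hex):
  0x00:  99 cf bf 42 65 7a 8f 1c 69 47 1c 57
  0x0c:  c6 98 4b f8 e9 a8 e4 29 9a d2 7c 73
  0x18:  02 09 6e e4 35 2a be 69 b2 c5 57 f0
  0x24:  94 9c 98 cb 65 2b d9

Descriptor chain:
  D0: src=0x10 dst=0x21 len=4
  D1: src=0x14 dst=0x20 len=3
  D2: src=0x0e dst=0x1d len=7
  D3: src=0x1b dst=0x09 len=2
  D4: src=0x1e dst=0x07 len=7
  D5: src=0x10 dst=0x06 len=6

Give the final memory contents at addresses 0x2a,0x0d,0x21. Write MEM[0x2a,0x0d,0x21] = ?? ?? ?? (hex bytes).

MEM[0x2a,0x0d,0x21] = d9 29 e4

D0: mem[0x21..0x24] <- [e9 a8 e4 29]
D1: mem[0x20..0x22] <- [9a d2 7c]
D2: mem[0x1d..0x23] <- [4b f8 e9 a8 e4 29 9a]
D3: mem[0x09..0x0a] <- [e4 35]
D4: mem[0x07..0x0d] <- [f8 e9 a8 e4 29 9a 29]
D5: mem[0x06..0x0b] <- [e9 a8 e4 29 9a d2]
query mem[0x2a]=0xd9, mem[0x0d]=0x29, mem[0x21]=0xe4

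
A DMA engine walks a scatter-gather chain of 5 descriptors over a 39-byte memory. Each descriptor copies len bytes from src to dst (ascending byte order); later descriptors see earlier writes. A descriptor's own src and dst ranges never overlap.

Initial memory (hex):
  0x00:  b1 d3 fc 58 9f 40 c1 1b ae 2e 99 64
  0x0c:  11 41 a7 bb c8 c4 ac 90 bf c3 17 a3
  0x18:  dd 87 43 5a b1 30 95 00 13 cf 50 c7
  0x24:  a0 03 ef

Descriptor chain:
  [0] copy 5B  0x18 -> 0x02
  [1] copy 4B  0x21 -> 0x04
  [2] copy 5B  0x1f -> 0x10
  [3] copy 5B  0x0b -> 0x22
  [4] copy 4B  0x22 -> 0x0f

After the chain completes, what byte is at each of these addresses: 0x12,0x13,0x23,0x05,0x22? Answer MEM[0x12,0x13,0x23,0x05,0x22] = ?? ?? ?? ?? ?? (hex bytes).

MEM[0x12,0x13,0x23,0x05,0x22] = a7 50 11 50 64

#0 dst[0x02+5] := {0xdd,0x87,0x43,0x5a,0xb1}
#1 dst[0x04+4] := {0xcf,0x50,0xc7,0xa0}
#2 dst[0x10+5] := {0x00,0x13,0xcf,0x50,0xc7}
#3 dst[0x22+5] := {0x64,0x11,0x41,0xa7,0xbb}
#4 dst[0x0f+4] := {0x64,0x11,0x41,0xa7}
query mem[0x12]=0xa7, mem[0x13]=0x50, mem[0x23]=0x11, mem[0x05]=0x50, mem[0x22]=0x64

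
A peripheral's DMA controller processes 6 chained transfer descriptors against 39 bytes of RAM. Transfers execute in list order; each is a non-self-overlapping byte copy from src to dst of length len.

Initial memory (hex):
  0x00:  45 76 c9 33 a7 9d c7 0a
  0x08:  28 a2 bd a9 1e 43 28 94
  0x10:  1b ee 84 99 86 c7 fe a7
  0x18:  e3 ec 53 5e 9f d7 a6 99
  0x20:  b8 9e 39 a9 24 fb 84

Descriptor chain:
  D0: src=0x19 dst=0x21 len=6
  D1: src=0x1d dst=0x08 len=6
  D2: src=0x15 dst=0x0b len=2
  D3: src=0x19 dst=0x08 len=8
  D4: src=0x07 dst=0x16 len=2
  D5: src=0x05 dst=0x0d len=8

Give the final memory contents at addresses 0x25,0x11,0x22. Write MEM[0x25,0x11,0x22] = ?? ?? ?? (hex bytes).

#0 dst[0x21+6] := {0xec,0x53,0x5e,0x9f,0xd7,0xa6}
#1 dst[0x08+6] := {0xd7,0xa6,0x99,0xb8,0xec,0x53}
#2 dst[0x0b+2] := {0xc7,0xfe}
#3 dst[0x08+8] := {0xec,0x53,0x5e,0x9f,0xd7,0xa6,0x99,0xb8}
#4 dst[0x16+2] := {0x0a,0xec}
#5 dst[0x0d+8] := {0x9d,0xc7,0x0a,0xec,0x53,0x5e,0x9f,0xd7}
query mem[0x25]=0xd7, mem[0x11]=0x53, mem[0x22]=0x53

MEM[0x25,0x11,0x22] = d7 53 53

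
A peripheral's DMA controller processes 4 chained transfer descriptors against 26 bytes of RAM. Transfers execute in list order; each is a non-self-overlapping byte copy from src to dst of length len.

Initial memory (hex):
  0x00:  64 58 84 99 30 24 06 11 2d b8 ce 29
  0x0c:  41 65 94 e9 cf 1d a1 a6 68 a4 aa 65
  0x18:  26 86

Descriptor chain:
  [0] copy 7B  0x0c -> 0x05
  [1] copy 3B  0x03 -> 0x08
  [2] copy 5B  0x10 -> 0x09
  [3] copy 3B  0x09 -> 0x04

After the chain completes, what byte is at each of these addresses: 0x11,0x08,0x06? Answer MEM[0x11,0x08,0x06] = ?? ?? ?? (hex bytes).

#0 dst[0x05+7] := {0x41,0x65,0x94,0xe9,0xcf,0x1d,0xa1}
#1 dst[0x08+3] := {0x99,0x30,0x41}
#2 dst[0x09+5] := {0xcf,0x1d,0xa1,0xa6,0x68}
#3 dst[0x04+3] := {0xcf,0x1d,0xa1}
query mem[0x11]=0x1d, mem[0x08]=0x99, mem[0x06]=0xa1

MEM[0x11,0x08,0x06] = 1d 99 a1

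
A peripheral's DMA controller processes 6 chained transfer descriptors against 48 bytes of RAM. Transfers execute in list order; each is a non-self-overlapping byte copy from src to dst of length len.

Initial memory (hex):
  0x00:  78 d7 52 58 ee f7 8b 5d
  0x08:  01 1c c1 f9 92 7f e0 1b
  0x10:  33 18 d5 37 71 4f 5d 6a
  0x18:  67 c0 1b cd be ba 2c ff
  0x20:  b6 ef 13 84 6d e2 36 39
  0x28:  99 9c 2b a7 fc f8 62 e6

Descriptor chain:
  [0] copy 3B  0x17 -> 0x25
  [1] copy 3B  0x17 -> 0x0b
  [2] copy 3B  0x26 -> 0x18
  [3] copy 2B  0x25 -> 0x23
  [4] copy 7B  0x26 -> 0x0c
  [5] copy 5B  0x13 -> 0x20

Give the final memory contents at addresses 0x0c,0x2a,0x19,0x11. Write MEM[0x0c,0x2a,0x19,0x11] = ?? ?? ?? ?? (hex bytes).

  after D0: wrote 3B at 0x25 = 6a67c0
  after D1: wrote 3B at 0x0b = 6a67c0
  after D2: wrote 3B at 0x18 = 67c099
  after D3: wrote 2B at 0x23 = 6a67
  after D4: wrote 7B at 0x0c = 67c0999c2ba7fc
  after D5: wrote 5B at 0x20 = 37714f5d6a
query mem[0x0c]=0x67, mem[0x2a]=0x2b, mem[0x19]=0xc0, mem[0x11]=0xa7

MEM[0x0c,0x2a,0x19,0x11] = 67 2b c0 a7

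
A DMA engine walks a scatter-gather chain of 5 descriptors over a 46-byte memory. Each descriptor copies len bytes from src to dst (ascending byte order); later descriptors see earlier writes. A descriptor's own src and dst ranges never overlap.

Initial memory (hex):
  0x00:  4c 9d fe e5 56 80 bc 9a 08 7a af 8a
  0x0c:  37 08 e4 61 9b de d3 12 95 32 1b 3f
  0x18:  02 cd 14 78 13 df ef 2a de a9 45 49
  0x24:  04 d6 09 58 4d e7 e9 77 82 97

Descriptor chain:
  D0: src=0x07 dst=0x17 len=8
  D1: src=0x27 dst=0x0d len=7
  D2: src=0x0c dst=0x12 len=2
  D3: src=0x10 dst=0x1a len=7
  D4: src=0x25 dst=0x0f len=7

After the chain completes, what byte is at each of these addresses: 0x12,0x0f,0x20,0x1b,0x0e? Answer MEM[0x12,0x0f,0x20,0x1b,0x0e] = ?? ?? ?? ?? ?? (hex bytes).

D0: mem[0x17..0x1e] <- [9a 08 7a af 8a 37 08 e4]
D1: mem[0x0d..0x13] <- [58 4d e7 e9 77 82 97]
D2: mem[0x12..0x13] <- [37 58]
D3: mem[0x1a..0x20] <- [e9 77 37 58 95 32 1b]
D4: mem[0x0f..0x15] <- [d6 09 58 4d e7 e9 77]
query mem[0x12]=0x4d, mem[0x0f]=0xd6, mem[0x20]=0x1b, mem[0x1b]=0x77, mem[0x0e]=0x4d

MEM[0x12,0x0f,0x20,0x1b,0x0e] = 4d d6 1b 77 4d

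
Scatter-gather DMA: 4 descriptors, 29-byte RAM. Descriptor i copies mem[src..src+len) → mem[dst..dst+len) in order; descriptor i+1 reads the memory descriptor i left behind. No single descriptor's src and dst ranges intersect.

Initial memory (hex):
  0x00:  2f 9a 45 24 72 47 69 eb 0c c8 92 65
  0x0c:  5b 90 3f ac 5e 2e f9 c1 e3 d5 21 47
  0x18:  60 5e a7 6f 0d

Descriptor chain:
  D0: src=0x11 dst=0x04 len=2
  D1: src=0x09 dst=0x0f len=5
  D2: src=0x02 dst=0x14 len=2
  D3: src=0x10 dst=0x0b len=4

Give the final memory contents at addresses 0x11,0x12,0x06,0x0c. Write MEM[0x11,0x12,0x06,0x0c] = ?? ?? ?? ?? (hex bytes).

D0: mem[0x04..0x05] <- [2e f9]
D1: mem[0x0f..0x13] <- [c8 92 65 5b 90]
D2: mem[0x14..0x15] <- [45 24]
D3: mem[0x0b..0x0e] <- [92 65 5b 90]
query mem[0x11]=0x65, mem[0x12]=0x5b, mem[0x06]=0x69, mem[0x0c]=0x65

MEM[0x11,0x12,0x06,0x0c] = 65 5b 69 65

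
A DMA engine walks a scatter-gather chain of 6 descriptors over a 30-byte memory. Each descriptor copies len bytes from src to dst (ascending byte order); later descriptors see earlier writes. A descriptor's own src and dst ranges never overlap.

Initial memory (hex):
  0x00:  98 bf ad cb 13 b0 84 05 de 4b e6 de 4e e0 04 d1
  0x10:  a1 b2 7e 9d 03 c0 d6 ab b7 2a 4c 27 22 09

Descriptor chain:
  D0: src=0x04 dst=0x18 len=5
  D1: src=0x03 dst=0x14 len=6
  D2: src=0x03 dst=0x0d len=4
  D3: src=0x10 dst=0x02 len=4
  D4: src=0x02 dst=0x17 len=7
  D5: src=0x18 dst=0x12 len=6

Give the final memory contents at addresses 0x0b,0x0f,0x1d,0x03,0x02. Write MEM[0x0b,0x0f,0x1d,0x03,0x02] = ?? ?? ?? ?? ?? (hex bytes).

[0] 0x04->0x18 len=5 : 13 b0 84 05 de
[1] 0x03->0x14 len=6 : cb 13 b0 84 05 de
[2] 0x03->0x0d len=4 : cb 13 b0 84
[3] 0x10->0x02 len=4 : 84 b2 7e 9d
[4] 0x02->0x17 len=7 : 84 b2 7e 9d 84 05 de
[5] 0x18->0x12 len=6 : b2 7e 9d 84 05 de
query mem[0x0b]=0xde, mem[0x0f]=0xb0, mem[0x1d]=0xde, mem[0x03]=0xb2, mem[0x02]=0x84

MEM[0x0b,0x0f,0x1d,0x03,0x02] = de b0 de b2 84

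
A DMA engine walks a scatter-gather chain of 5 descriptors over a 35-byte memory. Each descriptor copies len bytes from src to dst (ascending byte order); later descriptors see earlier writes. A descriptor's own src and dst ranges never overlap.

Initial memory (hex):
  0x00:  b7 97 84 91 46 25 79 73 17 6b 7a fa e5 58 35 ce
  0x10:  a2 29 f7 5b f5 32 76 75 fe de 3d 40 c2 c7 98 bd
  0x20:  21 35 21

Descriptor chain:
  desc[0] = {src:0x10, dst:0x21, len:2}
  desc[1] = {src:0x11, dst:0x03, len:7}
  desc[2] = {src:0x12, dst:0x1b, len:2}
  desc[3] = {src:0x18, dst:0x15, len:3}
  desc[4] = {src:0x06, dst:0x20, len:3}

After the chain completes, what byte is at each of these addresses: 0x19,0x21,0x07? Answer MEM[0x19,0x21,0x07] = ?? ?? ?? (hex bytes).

MEM[0x19,0x21,0x07] = de 32 32

  after D0: wrote 2B at 0x21 = a229
  after D1: wrote 7B at 0x03 = 29f75bf5327675
  after D2: wrote 2B at 0x1b = f75b
  after D3: wrote 3B at 0x15 = fede3d
  after D4: wrote 3B at 0x20 = f53276
query mem[0x19]=0xde, mem[0x21]=0x32, mem[0x07]=0x32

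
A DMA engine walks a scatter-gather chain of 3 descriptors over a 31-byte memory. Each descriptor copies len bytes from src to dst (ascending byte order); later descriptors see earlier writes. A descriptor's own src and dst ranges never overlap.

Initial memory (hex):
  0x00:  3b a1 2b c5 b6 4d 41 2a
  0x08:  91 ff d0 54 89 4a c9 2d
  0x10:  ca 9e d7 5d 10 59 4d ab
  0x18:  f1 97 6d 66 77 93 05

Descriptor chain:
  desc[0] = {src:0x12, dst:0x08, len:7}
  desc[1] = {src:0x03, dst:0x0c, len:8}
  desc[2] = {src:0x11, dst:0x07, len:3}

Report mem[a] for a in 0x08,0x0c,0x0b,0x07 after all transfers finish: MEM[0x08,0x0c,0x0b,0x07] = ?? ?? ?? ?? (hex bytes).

MEM[0x08,0x0c,0x0b,0x07] = 5d c5 59 d7

D0: mem[0x08..0x0e] <- [d7 5d 10 59 4d ab f1]
D1: mem[0x0c..0x13] <- [c5 b6 4d 41 2a d7 5d 10]
D2: mem[0x07..0x09] <- [d7 5d 10]
query mem[0x08]=0x5d, mem[0x0c]=0xc5, mem[0x0b]=0x59, mem[0x07]=0xd7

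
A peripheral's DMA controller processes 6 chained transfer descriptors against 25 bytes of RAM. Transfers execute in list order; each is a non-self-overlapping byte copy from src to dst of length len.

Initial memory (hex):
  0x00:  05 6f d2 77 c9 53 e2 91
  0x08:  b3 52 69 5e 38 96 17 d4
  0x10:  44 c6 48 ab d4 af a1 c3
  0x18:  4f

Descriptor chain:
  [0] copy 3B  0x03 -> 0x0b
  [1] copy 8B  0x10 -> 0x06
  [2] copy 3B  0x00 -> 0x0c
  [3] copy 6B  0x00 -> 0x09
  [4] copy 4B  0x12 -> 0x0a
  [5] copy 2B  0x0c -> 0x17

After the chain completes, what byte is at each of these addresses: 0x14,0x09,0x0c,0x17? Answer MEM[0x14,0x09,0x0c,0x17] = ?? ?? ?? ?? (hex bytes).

[0] 0x03->0x0b len=3 : 77 c9 53
[1] 0x10->0x06 len=8 : 44 c6 48 ab d4 af a1 c3
[2] 0x00->0x0c len=3 : 05 6f d2
[3] 0x00->0x09 len=6 : 05 6f d2 77 c9 53
[4] 0x12->0x0a len=4 : 48 ab d4 af
[5] 0x0c->0x17 len=2 : d4 af
query mem[0x14]=0xd4, mem[0x09]=0x05, mem[0x0c]=0xd4, mem[0x17]=0xd4

MEM[0x14,0x09,0x0c,0x17] = d4 05 d4 d4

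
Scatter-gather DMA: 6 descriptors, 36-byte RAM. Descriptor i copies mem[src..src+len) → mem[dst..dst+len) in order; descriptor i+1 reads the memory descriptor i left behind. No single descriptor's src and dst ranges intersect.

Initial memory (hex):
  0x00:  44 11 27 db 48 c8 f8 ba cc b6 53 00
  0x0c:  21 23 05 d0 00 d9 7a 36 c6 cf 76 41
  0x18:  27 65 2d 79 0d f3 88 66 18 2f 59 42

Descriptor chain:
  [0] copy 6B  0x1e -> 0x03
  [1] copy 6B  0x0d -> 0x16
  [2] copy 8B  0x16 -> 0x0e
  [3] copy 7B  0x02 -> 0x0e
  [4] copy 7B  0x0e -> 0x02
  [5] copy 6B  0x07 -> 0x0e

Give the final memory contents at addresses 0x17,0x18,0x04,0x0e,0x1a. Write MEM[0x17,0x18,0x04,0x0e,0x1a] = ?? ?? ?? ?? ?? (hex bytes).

#0 dst[0x03+6] := {0x88,0x66,0x18,0x2f,0x59,0x42}
#1 dst[0x16+6] := {0x23,0x05,0xd0,0x00,0xd9,0x7a}
#2 dst[0x0e+8] := {0x23,0x05,0xd0,0x00,0xd9,0x7a,0x0d,0xf3}
#3 dst[0x0e+7] := {0x27,0x88,0x66,0x18,0x2f,0x59,0x42}
#4 dst[0x02+7] := {0x27,0x88,0x66,0x18,0x2f,0x59,0x42}
#5 dst[0x0e+6] := {0x59,0x42,0xb6,0x53,0x00,0x21}
query mem[0x17]=0x05, mem[0x18]=0xd0, mem[0x04]=0x66, mem[0x0e]=0x59, mem[0x1a]=0xd9

MEM[0x17,0x18,0x04,0x0e,0x1a] = 05 d0 66 59 d9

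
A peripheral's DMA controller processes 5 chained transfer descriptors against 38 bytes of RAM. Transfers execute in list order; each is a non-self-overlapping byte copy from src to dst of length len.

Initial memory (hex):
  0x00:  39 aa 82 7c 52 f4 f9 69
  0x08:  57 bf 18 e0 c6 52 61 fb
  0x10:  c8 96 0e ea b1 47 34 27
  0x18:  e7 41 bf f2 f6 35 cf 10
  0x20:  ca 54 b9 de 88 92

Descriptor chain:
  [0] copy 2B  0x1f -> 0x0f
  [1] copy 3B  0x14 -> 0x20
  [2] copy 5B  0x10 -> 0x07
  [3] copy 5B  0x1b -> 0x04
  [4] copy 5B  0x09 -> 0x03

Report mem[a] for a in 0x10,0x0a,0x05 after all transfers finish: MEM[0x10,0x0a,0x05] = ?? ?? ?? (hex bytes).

D0: mem[0x0f..0x10] <- [10 ca]
D1: mem[0x20..0x22] <- [b1 47 34]
D2: mem[0x07..0x0b] <- [ca 96 0e ea b1]
D3: mem[0x04..0x08] <- [f2 f6 35 cf 10]
D4: mem[0x03..0x07] <- [0e ea b1 c6 52]
query mem[0x10]=0xca, mem[0x0a]=0xea, mem[0x05]=0xb1

MEM[0x10,0x0a,0x05] = ca ea b1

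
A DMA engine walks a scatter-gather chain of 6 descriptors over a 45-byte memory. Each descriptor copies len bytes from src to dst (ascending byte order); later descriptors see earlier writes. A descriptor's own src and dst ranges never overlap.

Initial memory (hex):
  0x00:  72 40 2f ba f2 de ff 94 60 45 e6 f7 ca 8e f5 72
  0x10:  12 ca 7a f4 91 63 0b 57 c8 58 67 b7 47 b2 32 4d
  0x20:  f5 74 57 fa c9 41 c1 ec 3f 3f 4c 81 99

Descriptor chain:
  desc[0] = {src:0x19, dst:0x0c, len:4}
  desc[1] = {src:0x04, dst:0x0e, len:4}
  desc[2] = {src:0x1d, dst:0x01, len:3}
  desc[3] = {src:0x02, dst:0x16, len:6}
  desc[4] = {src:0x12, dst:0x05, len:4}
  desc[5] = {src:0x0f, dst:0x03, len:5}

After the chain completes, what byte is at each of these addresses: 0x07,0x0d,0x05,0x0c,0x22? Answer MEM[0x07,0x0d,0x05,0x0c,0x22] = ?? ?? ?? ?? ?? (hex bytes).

MEM[0x07,0x0d,0x05,0x0c,0x22] = f4 67 94 58 57

  after D0: wrote 4B at 0x0c = 5867b747
  after D1: wrote 4B at 0x0e = f2deff94
  after D2: wrote 3B at 0x01 = b2324d
  after D3: wrote 6B at 0x16 = 324df2deff94
  after D4: wrote 4B at 0x05 = 7af49163
  after D5: wrote 5B at 0x03 = deff947af4
query mem[0x07]=0xf4, mem[0x0d]=0x67, mem[0x05]=0x94, mem[0x0c]=0x58, mem[0x22]=0x57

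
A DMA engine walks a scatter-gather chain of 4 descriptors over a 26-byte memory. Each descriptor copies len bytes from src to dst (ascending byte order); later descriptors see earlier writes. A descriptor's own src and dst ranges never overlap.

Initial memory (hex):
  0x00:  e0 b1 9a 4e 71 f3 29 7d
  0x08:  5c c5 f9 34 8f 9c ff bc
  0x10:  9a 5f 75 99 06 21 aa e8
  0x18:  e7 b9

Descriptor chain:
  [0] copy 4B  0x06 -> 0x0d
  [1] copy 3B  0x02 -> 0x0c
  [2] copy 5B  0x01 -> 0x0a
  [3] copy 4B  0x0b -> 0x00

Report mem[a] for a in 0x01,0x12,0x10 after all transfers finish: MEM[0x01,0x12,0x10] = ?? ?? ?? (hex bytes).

MEM[0x01,0x12,0x10] = 4e 75 c5

  after D0: wrote 4B at 0x0d = 297d5cc5
  after D1: wrote 3B at 0x0c = 9a4e71
  after D2: wrote 5B at 0x0a = b19a4e71f3
  after D3: wrote 4B at 0x00 = 9a4e71f3
query mem[0x01]=0x4e, mem[0x12]=0x75, mem[0x10]=0xc5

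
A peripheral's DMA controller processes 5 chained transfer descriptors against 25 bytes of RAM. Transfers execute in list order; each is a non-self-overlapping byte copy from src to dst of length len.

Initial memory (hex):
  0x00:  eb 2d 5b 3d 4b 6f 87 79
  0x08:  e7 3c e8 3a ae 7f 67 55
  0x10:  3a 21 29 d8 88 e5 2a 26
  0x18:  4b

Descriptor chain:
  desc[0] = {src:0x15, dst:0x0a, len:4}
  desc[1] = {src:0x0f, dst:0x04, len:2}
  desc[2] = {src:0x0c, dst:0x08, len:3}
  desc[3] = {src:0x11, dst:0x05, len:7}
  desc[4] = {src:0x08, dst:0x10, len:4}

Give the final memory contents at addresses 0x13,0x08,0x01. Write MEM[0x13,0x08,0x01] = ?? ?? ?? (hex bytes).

  after D0: wrote 4B at 0x0a = e52a264b
  after D1: wrote 2B at 0x04 = 553a
  after D2: wrote 3B at 0x08 = 264b67
  after D3: wrote 7B at 0x05 = 2129d888e52a26
  after D4: wrote 4B at 0x10 = 88e52a26
query mem[0x13]=0x26, mem[0x08]=0x88, mem[0x01]=0x2d

MEM[0x13,0x08,0x01] = 26 88 2d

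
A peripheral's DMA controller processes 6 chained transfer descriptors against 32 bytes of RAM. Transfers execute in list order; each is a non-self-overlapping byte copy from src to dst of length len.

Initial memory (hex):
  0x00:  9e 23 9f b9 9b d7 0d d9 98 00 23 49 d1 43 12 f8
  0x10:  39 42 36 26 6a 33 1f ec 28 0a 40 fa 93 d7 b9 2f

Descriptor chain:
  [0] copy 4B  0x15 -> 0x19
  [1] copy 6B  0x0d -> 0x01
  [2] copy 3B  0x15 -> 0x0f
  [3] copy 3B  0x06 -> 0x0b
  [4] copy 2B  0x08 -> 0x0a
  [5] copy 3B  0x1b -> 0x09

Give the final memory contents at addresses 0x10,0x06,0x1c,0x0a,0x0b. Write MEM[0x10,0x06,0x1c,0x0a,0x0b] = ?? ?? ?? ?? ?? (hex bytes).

#0 dst[0x19+4] := {0x33,0x1f,0xec,0x28}
#1 dst[0x01+6] := {0x43,0x12,0xf8,0x39,0x42,0x36}
#2 dst[0x0f+3] := {0x33,0x1f,0xec}
#3 dst[0x0b+3] := {0x36,0xd9,0x98}
#4 dst[0x0a+2] := {0x98,0x00}
#5 dst[0x09+3] := {0xec,0x28,0xd7}
query mem[0x10]=0x1f, mem[0x06]=0x36, mem[0x1c]=0x28, mem[0x0a]=0x28, mem[0x0b]=0xd7

MEM[0x10,0x06,0x1c,0x0a,0x0b] = 1f 36 28 28 d7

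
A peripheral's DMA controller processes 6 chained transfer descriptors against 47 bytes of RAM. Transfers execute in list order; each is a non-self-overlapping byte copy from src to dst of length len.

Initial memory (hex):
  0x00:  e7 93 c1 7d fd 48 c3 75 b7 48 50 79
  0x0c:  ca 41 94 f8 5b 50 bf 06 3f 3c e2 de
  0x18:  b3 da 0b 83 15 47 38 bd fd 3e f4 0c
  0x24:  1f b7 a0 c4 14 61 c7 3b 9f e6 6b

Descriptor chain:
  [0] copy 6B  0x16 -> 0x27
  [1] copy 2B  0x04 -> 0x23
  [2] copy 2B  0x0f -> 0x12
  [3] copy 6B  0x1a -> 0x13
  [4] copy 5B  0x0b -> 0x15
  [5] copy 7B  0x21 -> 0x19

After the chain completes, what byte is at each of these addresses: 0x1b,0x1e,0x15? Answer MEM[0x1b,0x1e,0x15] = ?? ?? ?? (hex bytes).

  after D0: wrote 6B at 0x27 = e2deb3da0b83
  after D1: wrote 2B at 0x23 = fd48
  after D2: wrote 2B at 0x12 = f85b
  after D3: wrote 6B at 0x13 = 0b83154738bd
  after D4: wrote 5B at 0x15 = 79ca4194f8
  after D5: wrote 7B at 0x19 = 3ef4fd48b7a0e2
query mem[0x1b]=0xfd, mem[0x1e]=0xa0, mem[0x15]=0x79

MEM[0x1b,0x1e,0x15] = fd a0 79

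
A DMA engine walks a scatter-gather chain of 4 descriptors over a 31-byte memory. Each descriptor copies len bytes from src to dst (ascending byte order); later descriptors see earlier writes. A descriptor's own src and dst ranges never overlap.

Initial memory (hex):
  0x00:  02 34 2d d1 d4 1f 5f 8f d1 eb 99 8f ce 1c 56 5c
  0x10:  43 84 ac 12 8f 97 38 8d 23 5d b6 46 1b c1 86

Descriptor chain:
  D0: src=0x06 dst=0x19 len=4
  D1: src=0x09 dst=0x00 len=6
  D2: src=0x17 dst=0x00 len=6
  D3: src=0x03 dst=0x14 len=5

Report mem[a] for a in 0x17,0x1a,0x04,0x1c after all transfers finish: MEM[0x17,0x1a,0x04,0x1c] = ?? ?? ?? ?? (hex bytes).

MEM[0x17,0x1a,0x04,0x1c] = 5f 8f d1 eb

[0] 0x06->0x19 len=4 : 5f 8f d1 eb
[1] 0x09->0x00 len=6 : eb 99 8f ce 1c 56
[2] 0x17->0x00 len=6 : 8d 23 5f 8f d1 eb
[3] 0x03->0x14 len=5 : 8f d1 eb 5f 8f
query mem[0x17]=0x5f, mem[0x1a]=0x8f, mem[0x04]=0xd1, mem[0x1c]=0xeb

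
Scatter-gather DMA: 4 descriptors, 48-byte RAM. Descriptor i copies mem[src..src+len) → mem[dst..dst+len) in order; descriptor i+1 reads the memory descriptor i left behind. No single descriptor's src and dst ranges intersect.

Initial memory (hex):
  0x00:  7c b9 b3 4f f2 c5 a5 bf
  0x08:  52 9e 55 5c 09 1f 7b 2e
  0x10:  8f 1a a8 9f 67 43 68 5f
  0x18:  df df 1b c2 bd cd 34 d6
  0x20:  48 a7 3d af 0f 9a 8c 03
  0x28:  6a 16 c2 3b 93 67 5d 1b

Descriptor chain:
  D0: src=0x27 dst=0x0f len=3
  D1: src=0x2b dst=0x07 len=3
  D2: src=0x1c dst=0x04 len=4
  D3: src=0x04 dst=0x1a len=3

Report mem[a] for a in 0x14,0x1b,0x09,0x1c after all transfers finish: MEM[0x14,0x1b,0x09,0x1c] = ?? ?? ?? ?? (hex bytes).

[0] 0x27->0x0f len=3 : 03 6a 16
[1] 0x2b->0x07 len=3 : 3b 93 67
[2] 0x1c->0x04 len=4 : bd cd 34 d6
[3] 0x04->0x1a len=3 : bd cd 34
query mem[0x14]=0x67, mem[0x1b]=0xcd, mem[0x09]=0x67, mem[0x1c]=0x34

MEM[0x14,0x1b,0x09,0x1c] = 67 cd 67 34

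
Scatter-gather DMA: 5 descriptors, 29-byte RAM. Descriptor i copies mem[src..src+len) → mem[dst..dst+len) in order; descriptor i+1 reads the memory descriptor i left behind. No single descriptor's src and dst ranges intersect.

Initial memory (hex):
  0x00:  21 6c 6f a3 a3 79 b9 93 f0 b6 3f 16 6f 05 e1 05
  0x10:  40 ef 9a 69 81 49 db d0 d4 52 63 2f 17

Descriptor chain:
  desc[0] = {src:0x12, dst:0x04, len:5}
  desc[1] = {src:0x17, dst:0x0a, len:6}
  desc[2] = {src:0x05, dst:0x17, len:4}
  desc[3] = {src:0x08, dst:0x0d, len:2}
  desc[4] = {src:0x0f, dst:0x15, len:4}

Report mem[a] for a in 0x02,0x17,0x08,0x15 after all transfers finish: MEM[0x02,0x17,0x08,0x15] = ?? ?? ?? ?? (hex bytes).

MEM[0x02,0x17,0x08,0x15] = 6f ef db 17

[0] 0x12->0x04 len=5 : 9a 69 81 49 db
[1] 0x17->0x0a len=6 : d0 d4 52 63 2f 17
[2] 0x05->0x17 len=4 : 69 81 49 db
[3] 0x08->0x0d len=2 : db b6
[4] 0x0f->0x15 len=4 : 17 40 ef 9a
query mem[0x02]=0x6f, mem[0x17]=0xef, mem[0x08]=0xdb, mem[0x15]=0x17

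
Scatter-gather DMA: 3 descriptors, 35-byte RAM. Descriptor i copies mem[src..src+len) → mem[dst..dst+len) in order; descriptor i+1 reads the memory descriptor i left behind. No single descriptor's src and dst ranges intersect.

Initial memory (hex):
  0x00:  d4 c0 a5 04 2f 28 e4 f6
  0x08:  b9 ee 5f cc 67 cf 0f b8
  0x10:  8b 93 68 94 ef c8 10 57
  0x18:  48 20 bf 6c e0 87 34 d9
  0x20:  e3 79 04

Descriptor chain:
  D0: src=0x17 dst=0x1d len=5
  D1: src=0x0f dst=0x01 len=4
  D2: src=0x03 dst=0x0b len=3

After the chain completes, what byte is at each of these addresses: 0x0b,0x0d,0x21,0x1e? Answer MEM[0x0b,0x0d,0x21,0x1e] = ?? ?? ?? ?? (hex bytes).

[0] 0x17->0x1d len=5 : 57 48 20 bf 6c
[1] 0x0f->0x01 len=4 : b8 8b 93 68
[2] 0x03->0x0b len=3 : 93 68 28
query mem[0x0b]=0x93, mem[0x0d]=0x28, mem[0x21]=0x6c, mem[0x1e]=0x48

MEM[0x0b,0x0d,0x21,0x1e] = 93 28 6c 48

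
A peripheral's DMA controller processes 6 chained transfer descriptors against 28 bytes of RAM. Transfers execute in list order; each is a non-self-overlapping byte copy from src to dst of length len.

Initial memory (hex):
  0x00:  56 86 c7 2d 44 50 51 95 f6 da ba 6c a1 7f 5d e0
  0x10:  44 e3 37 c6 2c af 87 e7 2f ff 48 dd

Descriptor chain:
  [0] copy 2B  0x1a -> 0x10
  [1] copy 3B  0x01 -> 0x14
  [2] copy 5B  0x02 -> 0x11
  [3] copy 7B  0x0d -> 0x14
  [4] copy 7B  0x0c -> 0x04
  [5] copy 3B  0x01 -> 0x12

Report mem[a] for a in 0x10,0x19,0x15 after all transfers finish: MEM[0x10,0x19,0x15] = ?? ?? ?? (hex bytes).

MEM[0x10,0x19,0x15] = 48 2d 5d

[0] 0x1a->0x10 len=2 : 48 dd
[1] 0x01->0x14 len=3 : 86 c7 2d
[2] 0x02->0x11 len=5 : c7 2d 44 50 51
[3] 0x0d->0x14 len=7 : 7f 5d e0 48 c7 2d 44
[4] 0x0c->0x04 len=7 : a1 7f 5d e0 48 c7 2d
[5] 0x01->0x12 len=3 : 86 c7 2d
query mem[0x10]=0x48, mem[0x19]=0x2d, mem[0x15]=0x5d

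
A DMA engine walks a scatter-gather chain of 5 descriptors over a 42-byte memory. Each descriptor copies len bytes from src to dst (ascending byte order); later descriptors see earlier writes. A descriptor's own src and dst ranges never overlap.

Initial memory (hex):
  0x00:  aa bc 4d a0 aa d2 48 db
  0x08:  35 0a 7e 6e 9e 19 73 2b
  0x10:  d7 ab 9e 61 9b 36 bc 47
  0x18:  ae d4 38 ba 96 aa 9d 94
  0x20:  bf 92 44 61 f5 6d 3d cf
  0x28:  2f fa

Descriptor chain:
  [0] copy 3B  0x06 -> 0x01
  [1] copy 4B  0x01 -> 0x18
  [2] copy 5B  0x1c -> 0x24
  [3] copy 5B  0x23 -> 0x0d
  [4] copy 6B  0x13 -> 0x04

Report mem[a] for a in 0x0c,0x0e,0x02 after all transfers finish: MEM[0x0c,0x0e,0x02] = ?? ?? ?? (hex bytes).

MEM[0x0c,0x0e,0x02] = 9e 96 db

#0 dst[0x01+3] := {0x48,0xdb,0x35}
#1 dst[0x18+4] := {0x48,0xdb,0x35,0xaa}
#2 dst[0x24+5] := {0x96,0xaa,0x9d,0x94,0xbf}
#3 dst[0x0d+5] := {0x61,0x96,0xaa,0x9d,0x94}
#4 dst[0x04+6] := {0x61,0x9b,0x36,0xbc,0x47,0x48}
query mem[0x0c]=0x9e, mem[0x0e]=0x96, mem[0x02]=0xdb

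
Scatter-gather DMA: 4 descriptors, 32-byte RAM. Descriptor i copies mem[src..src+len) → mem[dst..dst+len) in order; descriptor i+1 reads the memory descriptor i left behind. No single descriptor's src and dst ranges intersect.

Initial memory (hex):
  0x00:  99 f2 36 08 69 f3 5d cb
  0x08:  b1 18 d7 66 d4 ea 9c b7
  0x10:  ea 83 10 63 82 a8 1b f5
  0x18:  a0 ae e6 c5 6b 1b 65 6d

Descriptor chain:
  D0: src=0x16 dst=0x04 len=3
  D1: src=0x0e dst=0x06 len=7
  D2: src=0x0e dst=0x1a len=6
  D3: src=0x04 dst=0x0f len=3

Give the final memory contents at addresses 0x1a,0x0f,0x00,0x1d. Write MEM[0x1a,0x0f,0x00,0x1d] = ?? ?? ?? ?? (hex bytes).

MEM[0x1a,0x0f,0x00,0x1d] = 9c 1b 99 83

  after D0: wrote 3B at 0x04 = 1bf5a0
  after D1: wrote 7B at 0x06 = 9cb7ea83106382
  after D2: wrote 6B at 0x1a = 9cb7ea831063
  after D3: wrote 3B at 0x0f = 1bf59c
query mem[0x1a]=0x9c, mem[0x0f]=0x1b, mem[0x00]=0x99, mem[0x1d]=0x83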